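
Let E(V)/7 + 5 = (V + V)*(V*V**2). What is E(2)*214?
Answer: 40446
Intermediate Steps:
E(V) = -35 + 14*V**4 (E(V) = -35 + 7*((V + V)*(V*V**2)) = -35 + 7*((2*V)*V**3) = -35 + 7*(2*V**4) = -35 + 14*V**4)
E(2)*214 = (-35 + 14*2**4)*214 = (-35 + 14*16)*214 = (-35 + 224)*214 = 189*214 = 40446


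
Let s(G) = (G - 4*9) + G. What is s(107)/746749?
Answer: 178/746749 ≈ 0.00023837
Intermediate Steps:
s(G) = -36 + 2*G (s(G) = (G - 36) + G = (-36 + G) + G = -36 + 2*G)
s(107)/746749 = (-36 + 2*107)/746749 = (-36 + 214)*(1/746749) = 178*(1/746749) = 178/746749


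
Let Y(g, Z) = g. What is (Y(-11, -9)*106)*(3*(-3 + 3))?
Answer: 0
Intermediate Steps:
(Y(-11, -9)*106)*(3*(-3 + 3)) = (-11*106)*(3*(-3 + 3)) = -3498*0 = -1166*0 = 0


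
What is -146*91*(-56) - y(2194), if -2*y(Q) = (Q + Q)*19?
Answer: 785702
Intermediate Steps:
y(Q) = -19*Q (y(Q) = -(Q + Q)*19/2 = -2*Q*19/2 = -19*Q)
-146*91*(-56) - y(2194) = -146*91*(-56) - (-19)*2194 = -13286*(-56) - 1*(-41686) = 744016 + 41686 = 785702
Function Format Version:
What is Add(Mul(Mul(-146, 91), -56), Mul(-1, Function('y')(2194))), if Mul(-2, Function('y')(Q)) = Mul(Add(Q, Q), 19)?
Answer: 785702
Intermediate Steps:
Function('y')(Q) = Mul(-19, Q) (Function('y')(Q) = Mul(Rational(-1, 2), Mul(Add(Q, Q), 19)) = Mul(Rational(-1, 2), Mul(Mul(2, Q), 19)) = Mul(Rational(-1, 2), Mul(38, Q)) = Mul(-19, Q))
Add(Mul(Mul(-146, 91), -56), Mul(-1, Function('y')(2194))) = Add(Mul(Mul(-146, 91), -56), Mul(-1, Mul(-19, 2194))) = Add(Mul(-13286, -56), Mul(-1, -41686)) = Add(744016, 41686) = 785702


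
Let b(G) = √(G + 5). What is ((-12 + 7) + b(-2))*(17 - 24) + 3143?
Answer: 3178 - 7*√3 ≈ 3165.9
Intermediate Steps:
b(G) = √(5 + G)
((-12 + 7) + b(-2))*(17 - 24) + 3143 = ((-12 + 7) + √(5 - 2))*(17 - 24) + 3143 = (-5 + √3)*(-7) + 3143 = (35 - 7*√3) + 3143 = 3178 - 7*√3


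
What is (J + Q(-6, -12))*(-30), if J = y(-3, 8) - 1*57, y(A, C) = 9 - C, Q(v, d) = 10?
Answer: 1380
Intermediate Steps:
J = -56 (J = (9 - 1*8) - 1*57 = (9 - 8) - 57 = 1 - 57 = -56)
(J + Q(-6, -12))*(-30) = (-56 + 10)*(-30) = -46*(-30) = 1380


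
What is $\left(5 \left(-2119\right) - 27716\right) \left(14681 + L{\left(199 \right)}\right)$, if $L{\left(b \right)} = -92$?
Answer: $-558919179$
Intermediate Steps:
$\left(5 \left(-2119\right) - 27716\right) \left(14681 + L{\left(199 \right)}\right) = \left(5 \left(-2119\right) - 27716\right) \left(14681 - 92\right) = \left(-10595 - 27716\right) 14589 = \left(-38311\right) 14589 = -558919179$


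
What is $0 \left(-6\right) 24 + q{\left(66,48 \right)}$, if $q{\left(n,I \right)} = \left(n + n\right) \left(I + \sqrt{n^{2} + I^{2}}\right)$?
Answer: $6336 + 792 \sqrt{185} \approx 17108.0$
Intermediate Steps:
$q{\left(n,I \right)} = 2 n \left(I + \sqrt{I^{2} + n^{2}}\right)$
$0 \left(-6\right) 24 + q{\left(66,48 \right)} = 0 \left(-6\right) 24 + 2 \cdot 66 \left(48 + \sqrt{48^{2} + 66^{2}}\right) = 0 \cdot 24 + 2 \cdot 66 \left(48 + \sqrt{2304 + 4356}\right) = 0 + 2 \cdot 66 \left(48 + \sqrt{6660}\right) = 0 + 2 \cdot 66 \left(48 + 6 \sqrt{185}\right) = 0 + \left(6336 + 792 \sqrt{185}\right) = 6336 + 792 \sqrt{185}$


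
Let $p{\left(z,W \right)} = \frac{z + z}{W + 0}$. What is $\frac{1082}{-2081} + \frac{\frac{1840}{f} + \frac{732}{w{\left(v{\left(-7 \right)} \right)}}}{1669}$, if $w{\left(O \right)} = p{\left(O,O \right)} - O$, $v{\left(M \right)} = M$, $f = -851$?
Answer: $- \frac{182162410}{385523979} \approx -0.47251$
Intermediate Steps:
$p{\left(z,W \right)} = \frac{2 z}{W}$
$w{\left(O \right)} = 2 - O$ ($w{\left(O \right)} = \frac{2 O}{O} - O = 2 - O$)
$\frac{1082}{-2081} + \frac{\frac{1840}{f} + \frac{732}{w{\left(v{\left(-7 \right)} \right)}}}{1669} = \frac{1082}{-2081} + \frac{\frac{1840}{-851} + \frac{732}{2 - -7}}{1669} = 1082 \left(- \frac{1}{2081}\right) + \left(1840 \left(- \frac{1}{851}\right) + \frac{732}{2 + 7}\right) \frac{1}{1669} = - \frac{1082}{2081} + \left(- \frac{80}{37} + \frac{732}{9}\right) \frac{1}{1669} = - \frac{1082}{2081} + \left(- \frac{80}{37} + 732 \cdot \frac{1}{9}\right) \frac{1}{1669} = - \frac{1082}{2081} + \left(- \frac{80}{37} + \frac{244}{3}\right) \frac{1}{1669} = - \frac{1082}{2081} + \frac{8788}{111} \cdot \frac{1}{1669} = - \frac{1082}{2081} + \frac{8788}{185259} = - \frac{182162410}{385523979}$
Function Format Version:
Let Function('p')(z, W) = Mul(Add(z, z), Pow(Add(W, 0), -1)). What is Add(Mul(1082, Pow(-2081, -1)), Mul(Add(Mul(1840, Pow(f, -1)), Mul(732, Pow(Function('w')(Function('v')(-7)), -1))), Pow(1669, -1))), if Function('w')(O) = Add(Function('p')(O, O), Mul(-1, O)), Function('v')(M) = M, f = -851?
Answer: Rational(-182162410, 385523979) ≈ -0.47251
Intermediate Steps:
Function('p')(z, W) = Mul(2, z, Pow(W, -1)) (Function('p')(z, W) = Mul(Mul(2, z), Pow(W, -1)) = Mul(2, z, Pow(W, -1)))
Function('w')(O) = Add(2, Mul(-1, O)) (Function('w')(O) = Add(Mul(2, O, Pow(O, -1)), Mul(-1, O)) = Add(2, Mul(-1, O)))
Add(Mul(1082, Pow(-2081, -1)), Mul(Add(Mul(1840, Pow(f, -1)), Mul(732, Pow(Function('w')(Function('v')(-7)), -1))), Pow(1669, -1))) = Add(Mul(1082, Pow(-2081, -1)), Mul(Add(Mul(1840, Pow(-851, -1)), Mul(732, Pow(Add(2, Mul(-1, -7)), -1))), Pow(1669, -1))) = Add(Mul(1082, Rational(-1, 2081)), Mul(Add(Mul(1840, Rational(-1, 851)), Mul(732, Pow(Add(2, 7), -1))), Rational(1, 1669))) = Add(Rational(-1082, 2081), Mul(Add(Rational(-80, 37), Mul(732, Pow(9, -1))), Rational(1, 1669))) = Add(Rational(-1082, 2081), Mul(Add(Rational(-80, 37), Mul(732, Rational(1, 9))), Rational(1, 1669))) = Add(Rational(-1082, 2081), Mul(Add(Rational(-80, 37), Rational(244, 3)), Rational(1, 1669))) = Add(Rational(-1082, 2081), Mul(Rational(8788, 111), Rational(1, 1669))) = Add(Rational(-1082, 2081), Rational(8788, 185259)) = Rational(-182162410, 385523979)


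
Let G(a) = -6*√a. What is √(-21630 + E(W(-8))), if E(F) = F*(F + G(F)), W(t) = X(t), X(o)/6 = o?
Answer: √(-19326 + 1152*I*√3) ≈ 7.167 + 139.2*I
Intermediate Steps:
X(o) = 6*o
W(t) = 6*t
E(F) = F*(F - 6*√F)
√(-21630 + E(W(-8))) = √(-21630 + ((6*(-8))² - 6*(-192*I*√3))) = √(-21630 + ((-48)² - (-1152)*I*√3)) = √(-21630 + (2304 - (-1152)*I*√3)) = √(-21630 + (2304 + 1152*I*√3)) = √(-19326 + 1152*I*√3)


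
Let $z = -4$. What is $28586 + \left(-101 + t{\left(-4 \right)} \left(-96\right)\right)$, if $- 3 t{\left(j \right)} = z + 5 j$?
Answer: $27717$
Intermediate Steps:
$t{\left(j \right)} = \frac{4}{3} - \frac{5 j}{3}$ ($t{\left(j \right)} = - \frac{-4 + 5 j}{3} = \frac{4}{3} - \frac{5 j}{3}$)
$28586 + \left(-101 + t{\left(-4 \right)} \left(-96\right)\right) = 28586 + \left(-101 + \left(\frac{4}{3} - - \frac{20}{3}\right) \left(-96\right)\right) = 28586 + \left(-101 + \left(\frac{4}{3} + \frac{20}{3}\right) \left(-96\right)\right) = 28586 + \left(-101 + 8 \left(-96\right)\right) = 28586 - 869 = 27717$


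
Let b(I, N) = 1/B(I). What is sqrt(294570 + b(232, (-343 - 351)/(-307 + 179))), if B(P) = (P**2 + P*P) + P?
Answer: sqrt(857058366878970)/53940 ≈ 542.74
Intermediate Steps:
B(P) = P + 2*P**2 (B(P) = (P**2 + P**2) + P = 2*P**2 + P = P + 2*P**2)
b(I, N) = 1/(I*(1 + 2*I))
sqrt(294570 + b(232, (-343 - 351)/(-307 + 179))) = sqrt(294570 + 1/(232*(1 + 2*232))) = sqrt(294570 + 1/(232*(1 + 464))) = sqrt(294570 + (1/232)/465) = sqrt(294570 + (1/232)*(1/465)) = sqrt(294570 + 1/107880) = sqrt(31778211601/107880) = sqrt(857058366878970)/53940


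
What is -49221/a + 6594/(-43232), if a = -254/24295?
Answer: 1846352497263/392176 ≈ 4.7080e+6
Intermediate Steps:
a = -254/24295 (a = -254*1/24295 = -254/24295 ≈ -0.010455)
-49221/a + 6594/(-43232) = -49221/(-254/24295) + 6594/(-43232) = -49221*(-24295/254) + 6594*(-1/43232) = 1195824195/254 - 471/3088 = 1846352497263/392176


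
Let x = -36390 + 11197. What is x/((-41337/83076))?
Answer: 697644556/13779 ≈ 50631.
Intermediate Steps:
x = -25193
x/((-41337/83076)) = -25193/((-41337/83076)) = -25193/((-41337*1/83076)) = -25193/(-13779/27692) = -25193*(-27692/13779) = 697644556/13779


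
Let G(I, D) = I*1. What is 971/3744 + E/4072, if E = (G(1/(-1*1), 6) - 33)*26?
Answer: 80527/1905696 ≈ 0.042256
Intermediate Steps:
G(I, D) = I
E = -884 (E = (1/(-1*1) - 33)*26 = (1/(-1) - 33)*26 = (-1 - 33)*26 = -34*26 = -884)
971/3744 + E/4072 = 971/3744 - 884/4072 = 971*(1/3744) - 884*1/4072 = 971/3744 - 221/1018 = 80527/1905696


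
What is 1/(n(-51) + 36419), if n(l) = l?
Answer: 1/36368 ≈ 2.7497e-5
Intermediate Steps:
1/(n(-51) + 36419) = 1/(-51 + 36419) = 1/36368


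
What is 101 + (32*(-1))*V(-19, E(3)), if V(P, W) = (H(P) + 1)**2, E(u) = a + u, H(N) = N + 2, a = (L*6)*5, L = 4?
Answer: -8091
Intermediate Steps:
a = 120 (a = (4*6)*5 = 24*5 = 120)
H(N) = 2 + N
E(u) = 120 + u
V(P, W) = (3 + P)**2 (V(P, W) = ((2 + P) + 1)**2 = (3 + P)**2)
101 + (32*(-1))*V(-19, E(3)) = 101 + (32*(-1))*(3 - 19)**2 = 101 - 32*(-16)**2 = 101 - 32*256 = 101 - 8192 = -8091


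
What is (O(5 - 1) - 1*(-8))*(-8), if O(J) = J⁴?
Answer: -2112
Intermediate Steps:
(O(5 - 1) - 1*(-8))*(-8) = ((5 - 1)⁴ - 1*(-8))*(-8) = (4⁴ + 8)*(-8) = (256 + 8)*(-8) = 264*(-8) = -2112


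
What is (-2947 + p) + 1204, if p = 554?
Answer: -1189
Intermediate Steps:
(-2947 + p) + 1204 = (-2947 + 554) + 1204 = -2393 + 1204 = -1189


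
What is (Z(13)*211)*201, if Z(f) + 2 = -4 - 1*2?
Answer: -339288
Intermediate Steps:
Z(f) = -8 (Z(f) = -2 + (-4 - 1*2) = -2 + (-4 - 2) = -2 - 6 = -8)
(Z(13)*211)*201 = -8*211*201 = -1688*201 = -339288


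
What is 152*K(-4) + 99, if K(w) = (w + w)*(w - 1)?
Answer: 6179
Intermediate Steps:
K(w) = 2*w*(-1 + w) (K(w) = (2*w)*(-1 + w) = 2*w*(-1 + w))
152*K(-4) + 99 = 152*(2*(-4)*(-1 - 4)) + 99 = 152*(2*(-4)*(-5)) + 99 = 152*40 + 99 = 6080 + 99 = 6179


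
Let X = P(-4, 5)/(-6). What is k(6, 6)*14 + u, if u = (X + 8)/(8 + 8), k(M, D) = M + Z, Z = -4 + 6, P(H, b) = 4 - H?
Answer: 1349/12 ≈ 112.42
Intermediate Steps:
Z = 2
X = -4/3 (X = (4 - 1*(-4))/(-6) = (4 + 4)*(-⅙) = 8*(-⅙) = -4/3 ≈ -1.3333)
k(M, D) = 2 + M (k(M, D) = M + 2 = 2 + M)
u = 5/12 (u = (-4/3 + 8)/(8 + 8) = (20/3)/16 = (20/3)*(1/16) = 5/12 ≈ 0.41667)
k(6, 6)*14 + u = (2 + 6)*14 + 5/12 = 8*14 + 5/12 = 112 + 5/12 = 1349/12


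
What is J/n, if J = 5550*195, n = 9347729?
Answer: 1082250/9347729 ≈ 0.11578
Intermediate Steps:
J = 1082250
J/n = 1082250/9347729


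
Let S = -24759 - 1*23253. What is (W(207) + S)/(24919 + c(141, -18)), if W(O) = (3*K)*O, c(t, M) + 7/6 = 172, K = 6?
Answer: -265716/150539 ≈ -1.7651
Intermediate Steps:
c(t, M) = 1025/6 (c(t, M) = -7/6 + 172 = 1025/6)
W(O) = 18*O (W(O) = (3*6)*O = 18*O)
S = -48012 (S = -24759 - 23253 = -48012)
(W(207) + S)/(24919 + c(141, -18)) = (18*207 - 48012)/(24919 + 1025/6) = (3726 - 48012)/(150539/6) = -44286*6/150539 = -265716/150539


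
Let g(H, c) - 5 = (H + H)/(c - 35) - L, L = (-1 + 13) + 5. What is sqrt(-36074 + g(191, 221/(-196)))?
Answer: 3*I*sqrt(201100272542)/7081 ≈ 189.99*I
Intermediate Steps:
L = 17 (L = 12 + 5 = 17)
g(H, c) = -12 + 2*H/(-35 + c) (g(H, c) = 5 + ((H + H)/(c - 35) - 1*17) = 5 + ((2*H)/(-35 + c) - 17) = 5 + (2*H/(-35 + c) - 17) = 5 + (-17 + 2*H/(-35 + c)) = -12 + 2*H/(-35 + c))
sqrt(-36074 + g(191, 221/(-196))) = sqrt(-36074 + 2*(210 + 191 - 1326/(-196))/(-35 + 221/(-196))) = sqrt(-36074 + 2*(210 + 191 - 1326*(-1)/196)/(-35 + 221*(-1/196))) = sqrt(-36074 + 2*(210 + 191 - 6*(-221/196))/(-35 - 221/196)) = sqrt(-36074 + 2*(210 + 191 + 663/98)/(-7081/196)) = sqrt(-36074 + 2*(-196/7081)*(39961/98)) = sqrt(-36074 - 159844/7081) = sqrt(-255599838/7081) = 3*I*sqrt(201100272542)/7081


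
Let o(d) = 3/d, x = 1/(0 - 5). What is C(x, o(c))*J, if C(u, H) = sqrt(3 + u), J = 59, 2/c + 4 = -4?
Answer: 59*sqrt(70)/5 ≈ 98.726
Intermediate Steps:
c = -1/4 (c = 2/(-4 - 4) = 2/(-8) = 2*(-1/8) = -1/4 ≈ -0.25000)
x = -1/5 (x = 1/(-5) = -1/5 ≈ -0.20000)
C(x, o(c))*J = sqrt(3 - 1/5)*59 = sqrt(14/5)*59 = (sqrt(70)/5)*59 = 59*sqrt(70)/5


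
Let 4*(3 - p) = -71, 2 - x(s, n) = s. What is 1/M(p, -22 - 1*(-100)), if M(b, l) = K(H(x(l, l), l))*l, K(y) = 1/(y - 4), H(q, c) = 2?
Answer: -1/39 ≈ -0.025641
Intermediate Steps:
x(s, n) = 2 - s
K(y) = 1/(-4 + y)
p = 83/4 (p = 3 - 1/4*(-71) = 3 + 71/4 = 83/4 ≈ 20.750)
M(b, l) = -l/2 (M(b, l) = l/(-4 + 2) = l/(-2) = -l/2)
1/M(p, -22 - 1*(-100)) = 1/(-(-22 - 1*(-100))/2) = 1/(-(-22 + 100)/2) = 1/(-1/2*78) = 1/(-39) = -1/39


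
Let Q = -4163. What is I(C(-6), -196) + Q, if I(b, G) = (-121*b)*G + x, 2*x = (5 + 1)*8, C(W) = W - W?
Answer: -4139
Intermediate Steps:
C(W) = 0
x = 24 (x = ((5 + 1)*8)/2 = (6*8)/2 = (½)*48 = 24)
I(b, G) = 24 - 121*G*b (I(b, G) = (-121*b)*G + 24 = -121*G*b + 24 = 24 - 121*G*b)
I(C(-6), -196) + Q = (24 - 121*(-196)*0) - 4163 = (24 + 0) - 4163 = 24 - 4163 = -4139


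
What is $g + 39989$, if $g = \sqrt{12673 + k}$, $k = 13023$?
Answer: $39989 + 4 \sqrt{1606} \approx 40149.0$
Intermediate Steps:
$g = 4 \sqrt{1606}$ ($g = \sqrt{12673 + 13023} = \sqrt{25696} = 4 \sqrt{1606} \approx 160.3$)
$g + 39989 = 4 \sqrt{1606} + 39989 = 39989 + 4 \sqrt{1606}$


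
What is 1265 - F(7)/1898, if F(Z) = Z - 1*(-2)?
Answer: 2400961/1898 ≈ 1265.0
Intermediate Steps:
F(Z) = 2 + Z (F(Z) = Z + 2 = 2 + Z)
1265 - F(7)/1898 = 1265 - (2 + 7)/1898 = 1265 - 9/1898 = 2400961/1898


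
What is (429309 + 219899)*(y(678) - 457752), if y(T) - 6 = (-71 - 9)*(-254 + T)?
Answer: -319193500528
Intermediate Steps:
y(T) = 20326 - 80*T (y(T) = 6 + (-71 - 9)*(-254 + T) = 6 - 80*(-254 + T) = 6 + (20320 - 80*T) = 20326 - 80*T)
(429309 + 219899)*(y(678) - 457752) = (429309 + 219899)*((20326 - 80*678) - 457752) = 649208*((20326 - 54240) - 457752) = 649208*(-33914 - 457752) = 649208*(-491666) = -319193500528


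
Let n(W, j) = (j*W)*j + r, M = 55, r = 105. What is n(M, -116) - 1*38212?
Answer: 701973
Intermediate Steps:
n(W, j) = 105 + W*j² (n(W, j) = (j*W)*j + 105 = (W*j)*j + 105 = W*j² + 105 = 105 + W*j²)
n(M, -116) - 1*38212 = (105 + 55*(-116)²) - 1*38212 = (105 + 55*13456) - 38212 = (105 + 740080) - 38212 = 740185 - 38212 = 701973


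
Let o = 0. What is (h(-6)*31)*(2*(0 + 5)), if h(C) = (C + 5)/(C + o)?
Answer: 155/3 ≈ 51.667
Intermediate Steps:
h(C) = (5 + C)/C (h(C) = (C + 5)/(C + 0) = (5 + C)/C)
(h(-6)*31)*(2*(0 + 5)) = (((5 - 6)/(-6))*31)*(2*(0 + 5)) = (-⅙*(-1)*31)*(2*5) = ((⅙)*31)*10 = (31/6)*10 = 155/3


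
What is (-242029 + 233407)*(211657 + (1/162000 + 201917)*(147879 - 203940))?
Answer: 97596360671143691/1000 ≈ 9.7596e+13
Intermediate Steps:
(-242029 + 233407)*(211657 + (1/162000 + 201917)*(147879 - 203940)) = -8622*(211657 + (1/162000 + 201917)*(-56061)) = -8622*(211657 + (32710554001/162000)*(-56061)) = -8622*(211657 - 203754040872229/18000) = -8622*(-203750231046229/18000) = 97596360671143691/1000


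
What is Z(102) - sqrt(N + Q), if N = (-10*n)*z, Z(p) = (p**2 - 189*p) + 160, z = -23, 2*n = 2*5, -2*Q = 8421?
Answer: -8714 - I*sqrt(12242)/2 ≈ -8714.0 - 55.322*I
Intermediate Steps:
Q = -8421/2 (Q = -1/2*8421 = -8421/2 ≈ -4210.5)
n = 5 (n = (2*5)/2 = (1/2)*10 = 5)
Z(p) = 160 + p**2 - 189*p
N = 1150 (N = -10*5*(-23) = -50*(-23) = 1150)
Z(102) - sqrt(N + Q) = (160 + 102**2 - 189*102) - sqrt(1150 - 8421/2) = (160 + 10404 - 19278) - sqrt(-6121/2) = -8714 - I*sqrt(12242)/2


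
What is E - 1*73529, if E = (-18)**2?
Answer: -73205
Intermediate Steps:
E = 324
E - 1*73529 = 324 - 1*73529 = 324 - 73529 = -73205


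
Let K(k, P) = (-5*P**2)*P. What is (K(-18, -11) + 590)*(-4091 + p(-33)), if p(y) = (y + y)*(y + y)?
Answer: 1919925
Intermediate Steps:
K(k, P) = -5*P**3
p(y) = 4*y**2 (p(y) = (2*y)*(2*y) = 4*y**2)
(K(-18, -11) + 590)*(-4091 + p(-33)) = (-5*(-11)**3 + 590)*(-4091 + 4*(-33)**2) = (-5*(-1331) + 590)*(-4091 + 4*1089) = (6655 + 590)*(-4091 + 4356) = 7245*265 = 1919925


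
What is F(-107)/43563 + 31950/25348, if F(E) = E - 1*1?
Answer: 231516711/184039154 ≈ 1.2580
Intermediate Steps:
F(E) = -1 + E (F(E) = E - 1 = -1 + E)
F(-107)/43563 + 31950/25348 = (-1 - 107)/43563 + 31950/25348 = -108*1/43563 + 31950*(1/25348) = -36/14521 + 15975/12674 = 231516711/184039154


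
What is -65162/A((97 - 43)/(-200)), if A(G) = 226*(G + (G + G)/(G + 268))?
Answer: 87229111300/82294623 ≈ 1060.0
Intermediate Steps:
A(G) = 226*G + 452*G/(268 + G) (A(G) = 226*(G + (2*G)/(268 + G)) = 226*(G + 2*G/(268 + G)) = 226*G + 452*G/(268 + G))
-65162/A((97 - 43)/(-200)) = -65162*(-100*(268 + (97 - 43)/(-200))/(113*(97 - 43)*(270 + (97 - 43)/(-200)))) = -65162*(-50*(268 + 54*(-1/200))/(3051*(270 + 54*(-1/200)))) = -65162*(-50*(268 - 27/100)/(3051*(270 - 27/100))) = -65162/(226*(-27/100)*(26973/100)/(26773/100)) = -65162/(226*(-27/100)*(100/26773)*(26973/100)) = -65162/(-82294623/1338650) = -65162*(-1338650/82294623) = 87229111300/82294623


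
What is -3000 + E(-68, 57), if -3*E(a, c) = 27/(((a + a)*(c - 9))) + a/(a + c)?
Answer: -215571869/71808 ≈ -3002.1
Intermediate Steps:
E(a, c) = -9/(2*a*(-9 + c)) - a/(3*(a + c)) (E(a, c) = -(27/(((a + a)*(c - 9))) + a/(a + c))/3 = -(27/(((2*a)*(-9 + c))) + a/(a + c))/3 = -(27/((2*a*(-9 + c))) + a/(a + c))/3 = -(27*(1/(2*a*(-9 + c))) + a/(a + c))/3 = -(27/(2*a*(-9 + c)) + a/(a + c))/3 = -(a/(a + c) + 27/(2*a*(-9 + c)))/3 = -9/(2*a*(-9 + c)) - a/(3*(a + c)))
-3000 + E(-68, 57) = -3000 + (⅙)*(-27*(-68) - 27*57 + 18*(-68)² - 2*57*(-68)²)/(-68*(57² - 9*(-68) - 9*57 - 68*57)) = -3000 + (⅙)*(-1/68)*(1836 - 1539 + 18*4624 - 2*57*4624)/(3249 + 612 - 513 - 3876) = -3000 + (⅙)*(-1/68)*(1836 - 1539 + 83232 - 527136)/(-528) = -3000 + (⅙)*(-1/68)*(-1/528)*(-443607) = -3000 - 147869/71808 = -215571869/71808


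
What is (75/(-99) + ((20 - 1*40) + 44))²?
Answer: 588289/1089 ≈ 540.21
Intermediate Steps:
(75/(-99) + ((20 - 1*40) + 44))² = (75*(-1/99) + ((20 - 40) + 44))² = (-25/33 + (-20 + 44))² = (-25/33 + 24)² = (767/33)² = 588289/1089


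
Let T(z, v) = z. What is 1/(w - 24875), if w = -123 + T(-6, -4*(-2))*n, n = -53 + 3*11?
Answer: -1/24878 ≈ -4.0196e-5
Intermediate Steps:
n = -20 (n = -53 + 33 = -20)
w = -3 (w = -123 - 6*(-20) = -123 + 120 = -3)
1/(w - 24875) = 1/(-3 - 24875) = 1/(-24878) = -1/24878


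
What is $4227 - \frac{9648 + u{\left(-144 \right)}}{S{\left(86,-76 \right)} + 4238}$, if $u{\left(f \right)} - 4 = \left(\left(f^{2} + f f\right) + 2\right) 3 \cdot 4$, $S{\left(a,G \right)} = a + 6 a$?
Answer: $\frac{997567}{242} \approx 4122.2$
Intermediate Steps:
$S{\left(a,G \right)} = 7 a$
$u{\left(f \right)} = 28 + 24 f^{2}$ ($u{\left(f \right)} = 4 + \left(\left(f^{2} + f f\right) + 2\right) 3 \cdot 4 = 4 + \left(\left(f^{2} + f^{2}\right) + 2\right) 3 \cdot 4 = 4 + \left(2 f^{2} + 2\right) 3 \cdot 4 = 4 + \left(2 + 2 f^{2}\right) 3 \cdot 4 = 4 + \left(6 + 6 f^{2}\right) 4 = 4 + \left(24 + 24 f^{2}\right) = 28 + 24 f^{2}$)
$4227 - \frac{9648 + u{\left(-144 \right)}}{S{\left(86,-76 \right)} + 4238} = 4227 - \frac{9648 + \left(28 + 24 \left(-144\right)^{2}\right)}{7 \cdot 86 + 4238} = 4227 - \frac{9648 + \left(28 + 24 \cdot 20736\right)}{602 + 4238} = 4227 - \frac{9648 + \left(28 + 497664\right)}{4840} = 4227 - \left(9648 + 497692\right) \frac{1}{4840} = 4227 - 507340 \cdot \frac{1}{4840} = 4227 - \frac{25367}{242} = \frac{997567}{242}$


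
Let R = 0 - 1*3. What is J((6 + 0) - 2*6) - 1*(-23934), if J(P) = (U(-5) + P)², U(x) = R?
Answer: 24015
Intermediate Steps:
R = -3 (R = 0 - 3 = -3)
U(x) = -3
J(P) = (-3 + P)²
J((6 + 0) - 2*6) - 1*(-23934) = (-3 + ((6 + 0) - 2*6))² - 1*(-23934) = (-3 + (6 - 12))² + 23934 = (-3 - 6)² + 23934 = (-9)² + 23934 = 81 + 23934 = 24015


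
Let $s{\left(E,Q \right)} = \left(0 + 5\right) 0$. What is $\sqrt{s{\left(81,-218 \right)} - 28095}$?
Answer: $i \sqrt{28095} \approx 167.62 i$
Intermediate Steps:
$s{\left(E,Q \right)} = 0$ ($s{\left(E,Q \right)} = 5 \cdot 0 = 0$)
$\sqrt{s{\left(81,-218 \right)} - 28095} = \sqrt{0 - 28095} = \sqrt{-28095} = i \sqrt{28095}$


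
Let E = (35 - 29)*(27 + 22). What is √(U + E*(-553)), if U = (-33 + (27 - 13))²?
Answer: I*√162221 ≈ 402.77*I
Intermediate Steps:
E = 294 (E = 6*49 = 294)
U = 361 (U = (-33 + 14)² = (-19)² = 361)
√(U + E*(-553)) = √(361 + 294*(-553)) = √(361 - 162582) = √(-162221) = I*√162221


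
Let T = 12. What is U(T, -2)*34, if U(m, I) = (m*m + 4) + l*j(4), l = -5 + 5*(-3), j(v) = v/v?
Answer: 4352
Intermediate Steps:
j(v) = 1
l = -20 (l = -5 - 15 = -20)
U(m, I) = -16 + m² (U(m, I) = (m*m + 4) - 20*1 = (m² + 4) - 20 = (4 + m²) - 20 = -16 + m²)
U(T, -2)*34 = (-16 + 12²)*34 = (-16 + 144)*34 = 128*34 = 4352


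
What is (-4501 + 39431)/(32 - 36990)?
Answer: -17465/18479 ≈ -0.94513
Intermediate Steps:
(-4501 + 39431)/(32 - 36990) = 34930/(-36958) = 34930*(-1/36958) = -17465/18479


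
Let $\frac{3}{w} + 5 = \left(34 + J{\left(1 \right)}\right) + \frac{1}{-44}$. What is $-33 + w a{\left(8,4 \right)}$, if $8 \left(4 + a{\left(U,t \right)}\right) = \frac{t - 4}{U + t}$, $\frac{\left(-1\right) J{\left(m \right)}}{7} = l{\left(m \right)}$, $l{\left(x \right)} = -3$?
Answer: $- \frac{24365}{733} \approx -33.24$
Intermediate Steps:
$J{\left(m \right)} = 21$ ($J{\left(m \right)} = \left(-7\right) \left(-3\right) = 21$)
$w = \frac{44}{733}$ ($w = \frac{3}{-5 + \left(\left(34 + 21\right) + \frac{1}{-44}\right)} = \frac{3}{-5 + \left(55 - \frac{1}{44}\right)} = \frac{3}{-5 + \frac{2419}{44}} = \frac{3}{\frac{2199}{44}} = 3 \cdot \frac{44}{2199} = \frac{44}{733} \approx 0.060027$)
$a{\left(U,t \right)} = -4 + \frac{-4 + t}{8 \left(U + t\right)}$ ($a{\left(U,t \right)} = -4 + \frac{\left(t - 4\right) \frac{1}{U + t}}{8} = -4 + \frac{\left(-4 + t\right) \frac{1}{U + t}}{8} = -4 + \frac{\frac{1}{U + t} \left(-4 + t\right)}{8} = -4 + \frac{-4 + t}{8 \left(U + t\right)}$)
$-33 + w a{\left(8,4 \right)} = -33 + \frac{44 \frac{-4 - 256 - 124}{8 \left(8 + 4\right)}}{733} = -33 + \frac{44 \frac{-4 - 256 - 124}{8 \cdot 12}}{733} = -33 + \frac{44 \cdot \frac{1}{8} \cdot \frac{1}{12} \left(-384\right)}{733} = -33 + \frac{44}{733} \left(-4\right) = -33 - \frac{176}{733} = - \frac{24365}{733}$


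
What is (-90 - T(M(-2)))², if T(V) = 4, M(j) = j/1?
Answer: 8836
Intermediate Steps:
M(j) = j (M(j) = j*1 = j)
(-90 - T(M(-2)))² = (-90 - 1*4)² = (-90 - 4)² = (-94)² = 8836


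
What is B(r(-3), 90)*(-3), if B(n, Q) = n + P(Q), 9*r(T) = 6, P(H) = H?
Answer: -272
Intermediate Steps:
r(T) = 2/3 (r(T) = (1/9)*6 = 2/3)
B(n, Q) = Q + n (B(n, Q) = n + Q = Q + n)
B(r(-3), 90)*(-3) = (90 + 2/3)*(-3) = (272/3)*(-3) = -272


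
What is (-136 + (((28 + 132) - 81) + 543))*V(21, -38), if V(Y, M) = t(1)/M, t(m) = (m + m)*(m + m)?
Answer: -972/19 ≈ -51.158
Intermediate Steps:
t(m) = 4*m² (t(m) = (2*m)*(2*m) = 4*m²)
V(Y, M) = 4/M (V(Y, M) = (4*1²)/M = (4*1)/M = 4/M)
(-136 + (((28 + 132) - 81) + 543))*V(21, -38) = (-136 + (((28 + 132) - 81) + 543))*(4/(-38)) = (-136 + ((160 - 81) + 543))*(4*(-1/38)) = (-136 + (79 + 543))*(-2/19) = (-136 + 622)*(-2/19) = 486*(-2/19) = -972/19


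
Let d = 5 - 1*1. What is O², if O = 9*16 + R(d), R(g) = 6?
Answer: 22500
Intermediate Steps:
d = 4 (d = 5 - 1 = 4)
O = 150 (O = 9*16 + 6 = 144 + 6 = 150)
O² = 150² = 22500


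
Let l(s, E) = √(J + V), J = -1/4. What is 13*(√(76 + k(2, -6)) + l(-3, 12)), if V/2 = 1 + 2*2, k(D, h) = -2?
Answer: 13*√74 + 13*√39/2 ≈ 152.42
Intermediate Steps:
V = 10 (V = 2*(1 + 2*2) = 2*(1 + 4) = 2*5 = 10)
J = -¼ (J = -1*¼ = -¼ ≈ -0.25000)
l(s, E) = √39/2 (l(s, E) = √(-¼ + 10) = √(39/4) = √39/2)
13*(√(76 + k(2, -6)) + l(-3, 12)) = 13*(√(76 - 2) + √39/2) = 13*(√74 + √39/2) = 13*√74 + 13*√39/2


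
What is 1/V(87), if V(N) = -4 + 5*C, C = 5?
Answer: 1/21 ≈ 0.047619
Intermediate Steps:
V(N) = 21 (V(N) = -4 + 5*5 = -4 + 25 = 21)
1/V(87) = 1/21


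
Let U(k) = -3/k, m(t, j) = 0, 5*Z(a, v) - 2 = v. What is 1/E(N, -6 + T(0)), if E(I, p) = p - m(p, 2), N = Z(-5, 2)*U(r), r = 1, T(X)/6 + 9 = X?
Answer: -1/60 ≈ -0.016667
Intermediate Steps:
T(X) = -54 + 6*X
Z(a, v) = ⅖ + v/5
N = -12/5 (N = (⅖ + (⅕)*2)*(-3/1) = (⅖ + ⅖)*(-3*1) = (⅘)*(-3) = -12/5 ≈ -2.4000)
E(I, p) = p (E(I, p) = p - 1*0 = p + 0 = p)
1/E(N, -6 + T(0)) = 1/(-6 + (-54 + 6*0)) = 1/(-6 + (-54 + 0)) = 1/(-6 - 54) = 1/(-60) = -1/60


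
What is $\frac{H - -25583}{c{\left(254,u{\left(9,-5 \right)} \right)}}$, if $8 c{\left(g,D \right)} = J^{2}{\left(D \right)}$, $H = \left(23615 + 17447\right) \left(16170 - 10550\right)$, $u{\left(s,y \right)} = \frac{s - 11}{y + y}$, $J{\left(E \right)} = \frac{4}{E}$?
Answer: $\frac{230794023}{50} \approx 4.6159 \cdot 10^{6}$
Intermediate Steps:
$u{\left(s,y \right)} = \frac{-11 + s}{2 y}$
$H = 230768440$ ($H = 41062 \cdot 5620 = 230768440$)
$c{\left(g,D \right)} = \frac{2}{D^{2}}$ ($c{\left(g,D \right)} = \frac{\left(\frac{4}{D}\right)^{2}}{8} = \frac{16 \frac{1}{D^{2}}}{8} = \frac{2}{D^{2}}$)
$\frac{H - -25583}{c{\left(254,u{\left(9,-5 \right)} \right)}} = \frac{230768440 - -25583}{2 \frac{1}{\frac{1}{100} \left(-11 + 9\right)^{2}}} = \frac{230768440 + 25583}{2 \frac{1}{\frac{1}{25}}} = \frac{230794023}{2 \frac{1}{(\frac{1}{5})^{2}}} = \frac{230794023}{2 \cdot 25} = \frac{230794023}{50}$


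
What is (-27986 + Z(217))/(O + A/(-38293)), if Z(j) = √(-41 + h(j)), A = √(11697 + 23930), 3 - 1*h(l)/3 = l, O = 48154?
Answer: -(27986 - I*√683)/(48154 - √35627/38293) ≈ -0.58118 + 0.00054272*I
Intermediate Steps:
h(l) = 9 - 3*l
A = √35627 ≈ 188.75
Z(j) = √(-32 - 3*j) (Z(j) = √(-41 + (9 - 3*j)) = √(-32 - 3*j))
(-27986 + Z(217))/(O + A/(-38293)) = (-27986 + √(-32 - 3*217))/(48154 + √35627/(-38293)) = (-27986 + √(-32 - 651))/(48154 + √35627*(-1/38293)) = (-27986 + √(-683))/(48154 - √35627/38293) = (-27986 + I*√683)/(48154 - √35627/38293)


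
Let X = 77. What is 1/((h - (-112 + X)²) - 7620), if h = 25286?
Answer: 1/16441 ≈ 6.0824e-5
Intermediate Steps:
1/((h - (-112 + X)²) - 7620) = 1/((25286 - (-112 + 77)²) - 7620) = 1/((25286 - 1*(-35)²) - 7620) = 1/((25286 - 1*1225) - 7620) = 1/((25286 - 1225) - 7620) = 1/(24061 - 7620) = 1/16441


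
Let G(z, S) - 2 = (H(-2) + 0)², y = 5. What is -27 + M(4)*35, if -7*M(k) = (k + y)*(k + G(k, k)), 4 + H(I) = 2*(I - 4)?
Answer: -11817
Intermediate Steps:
H(I) = -12 + 2*I (H(I) = -4 + 2*(I - 4) = -4 + 2*(-4 + I) = -4 + (-8 + 2*I) = -12 + 2*I)
G(z, S) = 258 (G(z, S) = 2 + ((-12 + 2*(-2)) + 0)² = 2 + ((-12 - 4) + 0)² = 2 + (-16 + 0)² = 2 + (-16)² = 2 + 256 = 258)
M(k) = -(5 + k)*(258 + k)/7 (M(k) = -(k + 5)*(k + 258)/7 = -(5 + k)*(258 + k)/7)
-27 + M(4)*35 = -27 + (-1290/7 - 263/7*4 - ⅐*4²)*35 = -27 + (-1290/7 - 1052/7 - ⅐*16)*35 = -27 + (-1290/7 - 1052/7 - 16/7)*35 = -27 - 2358/7*35 = -27 - 11790 = -11817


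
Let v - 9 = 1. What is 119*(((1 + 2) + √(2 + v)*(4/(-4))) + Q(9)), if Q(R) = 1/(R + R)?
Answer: 6545/18 - 238*√3 ≈ -48.617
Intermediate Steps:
v = 10 (v = 9 + 1 = 10)
Q(R) = 1/(2*R)
119*(((1 + 2) + √(2 + v)*(4/(-4))) + Q(9)) = 119*(((1 + 2) + √(2 + 10)*(4/(-4))) + (½)/9) = 119*((3 + √12*(4*(-¼))) + (½)*(⅑)) = 119*((3 + (2*√3)*(-1)) + 1/18) = 119*((3 - 2*√3) + 1/18) = 119*(55/18 - 2*√3) = 6545/18 - 238*√3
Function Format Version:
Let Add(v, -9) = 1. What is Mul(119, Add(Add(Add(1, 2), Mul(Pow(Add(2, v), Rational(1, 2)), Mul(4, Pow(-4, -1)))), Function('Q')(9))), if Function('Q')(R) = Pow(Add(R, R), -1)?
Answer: Add(Rational(6545, 18), Mul(-238, Pow(3, Rational(1, 2)))) ≈ -48.617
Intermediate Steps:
v = 10 (v = Add(9, 1) = 10)
Function('Q')(R) = Mul(Rational(1, 2), Pow(R, -1)) (Function('Q')(R) = Pow(Mul(2, R), -1) = Mul(Rational(1, 2), Pow(R, -1)))
Mul(119, Add(Add(Add(1, 2), Mul(Pow(Add(2, v), Rational(1, 2)), Mul(4, Pow(-4, -1)))), Function('Q')(9))) = Mul(119, Add(Add(Add(1, 2), Mul(Pow(Add(2, 10), Rational(1, 2)), Mul(4, Pow(-4, -1)))), Mul(Rational(1, 2), Pow(9, -1)))) = Mul(119, Add(Add(3, Mul(Pow(12, Rational(1, 2)), Mul(4, Rational(-1, 4)))), Mul(Rational(1, 2), Rational(1, 9)))) = Mul(119, Add(Add(3, Mul(Mul(2, Pow(3, Rational(1, 2))), -1)), Rational(1, 18))) = Mul(119, Add(Add(3, Mul(-2, Pow(3, Rational(1, 2)))), Rational(1, 18))) = Mul(119, Add(Rational(55, 18), Mul(-2, Pow(3, Rational(1, 2))))) = Add(Rational(6545, 18), Mul(-238, Pow(3, Rational(1, 2))))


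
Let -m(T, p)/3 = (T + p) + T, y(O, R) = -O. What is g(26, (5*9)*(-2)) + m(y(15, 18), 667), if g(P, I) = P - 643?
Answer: -2528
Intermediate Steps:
m(T, p) = -6*T - 3*p (m(T, p) = -3*((T + p) + T) = -3*(p + 2*T) = -6*T - 3*p)
g(P, I) = -643 + P
g(26, (5*9)*(-2)) + m(y(15, 18), 667) = (-643 + 26) + (-(-6)*15 - 3*667) = -617 + (-6*(-15) - 2001) = -617 + (90 - 2001) = -617 - 1911 = -2528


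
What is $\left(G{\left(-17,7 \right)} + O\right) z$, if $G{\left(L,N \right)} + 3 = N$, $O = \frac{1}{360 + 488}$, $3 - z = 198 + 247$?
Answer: $- \frac{749853}{424} \approx -1768.5$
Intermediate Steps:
$z = -442$ ($z = 3 - \left(198 + 247\right) = 3 - 445 = -442$)
$O = \frac{1}{848} \approx 0.0011792$
$G{\left(L,N \right)} = -3 + N$
$\left(G{\left(-17,7 \right)} + O\right) z = \left(\left(-3 + 7\right) + \frac{1}{848}\right) \left(-442\right) = \left(4 + \frac{1}{848}\right) \left(-442\right) = \frac{3393}{848} \left(-442\right) = - \frac{749853}{424}$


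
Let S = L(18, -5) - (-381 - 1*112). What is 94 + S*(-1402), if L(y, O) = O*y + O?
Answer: -557902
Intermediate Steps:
L(y, O) = O + O*y
S = 398 (S = -5*(1 + 18) - (-381 - 1*112) = -5*19 - (-381 - 112) = -95 - 1*(-493) = -95 + 493 = 398)
94 + S*(-1402) = 94 + 398*(-1402) = 94 - 557996 = -557902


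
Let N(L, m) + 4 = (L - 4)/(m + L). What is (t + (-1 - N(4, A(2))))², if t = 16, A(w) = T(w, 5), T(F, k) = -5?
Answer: 361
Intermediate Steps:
A(w) = -5
N(L, m) = -4 + (-4 + L)/(L + m) (N(L, m) = -4 + (L - 4)/(m + L) = -4 + (-4 + L)/(L + m))
(t + (-1 - N(4, A(2))))² = (16 + (-1 - (-4 - 4*(-5) - 3*4)/(4 - 5)))² = (16 + (-1 - (-4 + 20 - 12)/(-1)))² = (16 + (-1 - (-1)*4))² = (16 + (-1 - 1*(-4)))² = (16 + (-1 + 4))² = (16 + 3)² = 19² = 361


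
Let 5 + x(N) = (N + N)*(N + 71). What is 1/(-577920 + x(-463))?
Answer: -1/214933 ≈ -4.6526e-6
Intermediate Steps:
x(N) = -5 + 2*N*(71 + N) (x(N) = -5 + (N + N)*(N + 71) = -5 + (2*N)*(71 + N) = -5 + 2*N*(71 + N))
1/(-577920 + x(-463)) = 1/(-577920 + (-5 + 2*(-463)² + 142*(-463))) = 1/(-577920 + (-5 + 2*214369 - 65746)) = 1/(-577920 + (-5 + 428738 - 65746)) = 1/(-577920 + 362987) = 1/(-214933) = -1/214933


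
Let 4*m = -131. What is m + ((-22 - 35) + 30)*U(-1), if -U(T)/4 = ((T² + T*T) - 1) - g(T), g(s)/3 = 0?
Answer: 301/4 ≈ 75.250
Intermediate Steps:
m = -131/4 (m = (¼)*(-131) = -131/4 ≈ -32.750)
g(s) = 0 (g(s) = 3*0 = 0)
U(T) = 4 - 8*T² (U(T) = -4*(((T² + T*T) - 1) - 1*0) = -4*(((T² + T²) - 1) + 0) = -4*((2*T² - 1) + 0) = -4*((-1 + 2*T²) + 0) = -4*(-1 + 2*T²) = 4 - 8*T²)
m + ((-22 - 35) + 30)*U(-1) = -131/4 + ((-22 - 35) + 30)*(4 - 8*(-1)²) = -131/4 + (-57 + 30)*(4 - 8*1) = -131/4 - 27*(4 - 8) = -131/4 - 27*(-4) = -131/4 + 108 = 301/4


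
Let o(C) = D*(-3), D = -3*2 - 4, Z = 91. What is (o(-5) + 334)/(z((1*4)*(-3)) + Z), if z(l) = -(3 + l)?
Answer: 91/25 ≈ 3.6400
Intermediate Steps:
D = -10 (D = -6 - 4 = -10)
o(C) = 30 (o(C) = -10*(-3) = 30)
z(l) = -3 - l
(o(-5) + 334)/(z((1*4)*(-3)) + Z) = (30 + 334)/((-3 - 1*4*(-3)) + 91) = 364/((-3 - 4*(-3)) + 91) = 364/((-3 - 1*(-12)) + 91) = 364/((-3 + 12) + 91) = 364/(9 + 91) = 364/100 = 364*(1/100) = 91/25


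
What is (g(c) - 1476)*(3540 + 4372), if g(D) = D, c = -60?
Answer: -12152832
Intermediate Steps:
(g(c) - 1476)*(3540 + 4372) = (-60 - 1476)*(3540 + 4372) = -1536*7912 = -12152832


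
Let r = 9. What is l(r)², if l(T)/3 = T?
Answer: 729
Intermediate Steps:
l(T) = 3*T
l(r)² = (3*9)² = 27² = 729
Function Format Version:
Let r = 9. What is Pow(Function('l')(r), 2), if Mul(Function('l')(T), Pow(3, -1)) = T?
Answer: 729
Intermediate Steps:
Function('l')(T) = Mul(3, T)
Pow(Function('l')(r), 2) = Pow(Mul(3, 9), 2) = Pow(27, 2) = 729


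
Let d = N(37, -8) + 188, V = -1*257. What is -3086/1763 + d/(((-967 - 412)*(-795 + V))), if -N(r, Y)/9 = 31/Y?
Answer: -35811935675/20460785632 ≈ -1.7503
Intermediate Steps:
V = -257
N(r, Y) = -279/Y
d = 1783/8 (d = -279/(-8) + 188 = -279*(-⅛) + 188 = 279/8 + 188 = 1783/8 ≈ 222.88)
-3086/1763 + d/(((-967 - 412)*(-795 + V))) = -3086/1763 + 1783/(8*(((-967 - 412)*(-795 - 257)))) = -3086*1/1763 + 1783/(8*((-1379*(-1052)))) = -3086/1763 + (1783/8)/1450708 = -3086/1763 + (1783/8)*(1/1450708) = -3086/1763 + 1783/11605664 = -35811935675/20460785632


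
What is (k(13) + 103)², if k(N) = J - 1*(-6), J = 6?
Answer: 13225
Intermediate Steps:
k(N) = 12 (k(N) = 6 - 1*(-6) = 6 + 6 = 12)
(k(13) + 103)² = (12 + 103)² = 115² = 13225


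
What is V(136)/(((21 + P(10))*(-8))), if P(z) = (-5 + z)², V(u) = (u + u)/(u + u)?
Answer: -1/368 ≈ -0.0027174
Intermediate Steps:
V(u) = 1 (V(u) = (2*u)/((2*u)) = (2*u)*(1/(2*u)) = 1)
V(136)/(((21 + P(10))*(-8))) = 1/((21 + (-5 + 10)²)*(-8)) = 1/((21 + 5²)*(-8)) = 1/((21 + 25)*(-8)) = 1/(46*(-8)) = 1/(-368) = 1*(-1/368) = -1/368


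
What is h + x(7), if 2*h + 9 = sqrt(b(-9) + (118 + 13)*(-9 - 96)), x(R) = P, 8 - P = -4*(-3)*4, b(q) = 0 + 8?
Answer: -89/2 + I*sqrt(13747)/2 ≈ -44.5 + 58.624*I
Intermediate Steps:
b(q) = 8
P = -40 (P = 8 - (-4*(-3))*4 = 8 - 12*4 = 8 - 1*48 = 8 - 48 = -40)
x(R) = -40
h = -9/2 + I*sqrt(13747)/2 (h = -9/2 + sqrt(8 + (118 + 13)*(-9 - 96))/2 = -9/2 + sqrt(8 + 131*(-105))/2 = -9/2 + sqrt(8 - 13755)/2 = -9/2 + sqrt(-13747)/2 = -9/2 + (I*sqrt(13747))/2 = -9/2 + I*sqrt(13747)/2 ≈ -4.5 + 58.624*I)
h + x(7) = (-9/2 + I*sqrt(13747)/2) - 40 = -89/2 + I*sqrt(13747)/2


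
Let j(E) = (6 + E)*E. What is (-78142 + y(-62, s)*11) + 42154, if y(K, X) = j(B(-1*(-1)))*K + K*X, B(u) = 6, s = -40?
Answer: -57812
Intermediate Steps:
j(E) = E*(6 + E)
y(K, X) = 72*K + K*X (y(K, X) = (6*(6 + 6))*K + K*X = (6*12)*K + K*X = 72*K + K*X)
(-78142 + y(-62, s)*11) + 42154 = (-78142 - 62*(72 - 40)*11) + 42154 = (-78142 - 62*32*11) + 42154 = (-78142 - 1984*11) + 42154 = (-78142 - 21824) + 42154 = -99966 + 42154 = -57812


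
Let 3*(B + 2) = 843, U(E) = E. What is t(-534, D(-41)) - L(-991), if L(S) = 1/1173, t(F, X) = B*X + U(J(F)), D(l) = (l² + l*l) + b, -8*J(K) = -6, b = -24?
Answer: 4369672499/4692 ≈ 9.3130e+5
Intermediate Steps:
J(K) = ¾ (J(K) = -⅛*(-6) = ¾)
D(l) = -24 + 2*l² (D(l) = (l² + l*l) - 24 = (l² + l²) - 24 = 2*l² - 24 = -24 + 2*l²)
B = 279 (B = -2 + (⅓)*843 = -2 + 281 = 279)
t(F, X) = ¾ + 279*X (t(F, X) = 279*X + ¾ = ¾ + 279*X)
L(S) = 1/1173
t(-534, D(-41)) - L(-991) = (¾ + 279*(-24 + 2*(-41)²)) - 1*1/1173 = (¾ + 279*(-24 + 2*1681)) - 1/1173 = (¾ + 279*(-24 + 3362)) - 1/1173 = (¾ + 279*3338) - 1/1173 = (¾ + 931302) - 1/1173 = 3725211/4 - 1/1173 = 4369672499/4692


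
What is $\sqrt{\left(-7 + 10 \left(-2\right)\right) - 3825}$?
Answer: $6 i \sqrt{107} \approx 62.064 i$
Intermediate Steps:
$\sqrt{\left(-7 + 10 \left(-2\right)\right) - 3825} = \sqrt{\left(-7 - 20\right) - 3825} = \sqrt{-27 - 3825} = \sqrt{-3852} = 6 i \sqrt{107}$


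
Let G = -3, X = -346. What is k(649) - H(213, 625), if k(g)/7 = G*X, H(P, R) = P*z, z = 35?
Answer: -189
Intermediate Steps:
H(P, R) = 35*P (H(P, R) = P*35 = 35*P)
k(g) = 7266 (k(g) = 7*(-3*(-346)) = 7*1038 = 7266)
k(649) - H(213, 625) = 7266 - 35*213 = 7266 - 1*7455 = 7266 - 7455 = -189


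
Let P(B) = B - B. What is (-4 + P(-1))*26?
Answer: -104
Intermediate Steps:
P(B) = 0
(-4 + P(-1))*26 = (-4 + 0)*26 = -4*26 = -104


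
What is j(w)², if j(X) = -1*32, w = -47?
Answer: 1024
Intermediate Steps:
j(X) = -32
j(w)² = (-32)² = 1024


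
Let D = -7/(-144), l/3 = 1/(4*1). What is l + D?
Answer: 115/144 ≈ 0.79861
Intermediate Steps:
l = 3/4 (l = 3/((4*1)) = 3/4 ≈ 0.75000)
D = 7/144 (D = -7*(-1/144) = 7/144 ≈ 0.048611)
l + D = 3/4 + 7/144 = 115/144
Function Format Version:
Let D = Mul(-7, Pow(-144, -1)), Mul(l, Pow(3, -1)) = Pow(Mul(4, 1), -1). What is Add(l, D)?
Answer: Rational(115, 144) ≈ 0.79861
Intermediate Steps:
l = Rational(3, 4) (l = Mul(3, Pow(Mul(4, 1), -1)) = Mul(3, Pow(4, -1)) = Mul(3, Rational(1, 4)) = Rational(3, 4) ≈ 0.75000)
D = Rational(7, 144) (D = Mul(-7, Rational(-1, 144)) = Rational(7, 144) ≈ 0.048611)
Add(l, D) = Add(Rational(3, 4), Rational(7, 144)) = Rational(115, 144)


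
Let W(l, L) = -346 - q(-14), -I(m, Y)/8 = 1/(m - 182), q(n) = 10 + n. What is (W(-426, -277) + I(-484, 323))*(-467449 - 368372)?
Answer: 10576107458/37 ≈ 2.8584e+8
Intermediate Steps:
I(m, Y) = -8/(-182 + m) (I(m, Y) = -8/(m - 182) = -8/(-182 + m))
W(l, L) = -342 (W(l, L) = -346 - (10 - 14) = -346 - 1*(-4) = -346 + 4 = -342)
(W(-426, -277) + I(-484, 323))*(-467449 - 368372) = (-342 - 8/(-182 - 484))*(-467449 - 368372) = (-342 - 8/(-666))*(-835821) = (-342 - 8*(-1/666))*(-835821) = (-342 + 4/333)*(-835821) = -113882/333*(-835821) = 10576107458/37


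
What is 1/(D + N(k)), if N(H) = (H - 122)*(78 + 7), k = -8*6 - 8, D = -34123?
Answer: -1/49253 ≈ -2.0303e-5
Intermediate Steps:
k = -56 (k = -48 - 8 = -56)
N(H) = -10370 + 85*H (N(H) = (-122 + H)*85 = -10370 + 85*H)
1/(D + N(k)) = 1/(-34123 + (-10370 + 85*(-56))) = 1/(-34123 + (-10370 - 4760)) = 1/(-34123 - 15130) = 1/(-49253) = -1/49253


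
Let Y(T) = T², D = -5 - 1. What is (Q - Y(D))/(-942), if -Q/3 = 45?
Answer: 57/314 ≈ 0.18153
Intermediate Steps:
Q = -135 (Q = -3*45 = -135)
D = -6
(Q - Y(D))/(-942) = (-135 - 1*(-6)²)/(-942) = (-135 - 1*36)*(-1/942) = (-135 - 36)*(-1/942) = -171*(-1/942) = 57/314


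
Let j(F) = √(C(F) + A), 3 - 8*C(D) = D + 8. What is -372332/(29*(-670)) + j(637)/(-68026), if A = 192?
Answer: 186166/9715 - √447/136052 ≈ 19.163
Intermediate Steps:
C(D) = -5/8 - D/8 (C(D) = 3/8 - (D + 8)/8 = 3/8 - (8 + D)/8 = 3/8 + (-1 - D/8) = -5/8 - D/8)
j(F) = √(1531/8 - F/8) (j(F) = √((-5/8 - F/8) + 192) = √(1531/8 - F/8))
-372332/(29*(-670)) + j(637)/(-68026) = -372332/(29*(-670)) + (√(3062 - 2*637)/4)/(-68026) = -372332/(-19430) + (√(3062 - 1274)/4)*(-1/68026) = -372332*(-1/19430) + (√1788/4)*(-1/68026) = 186166/9715 + ((2*√447)/4)*(-1/68026) = 186166/9715 + (√447/2)*(-1/68026) = 186166/9715 - √447/136052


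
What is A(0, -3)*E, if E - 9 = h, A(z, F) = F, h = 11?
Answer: -60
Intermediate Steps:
E = 20 (E = 9 + 11 = 20)
A(0, -3)*E = -3*20 = -60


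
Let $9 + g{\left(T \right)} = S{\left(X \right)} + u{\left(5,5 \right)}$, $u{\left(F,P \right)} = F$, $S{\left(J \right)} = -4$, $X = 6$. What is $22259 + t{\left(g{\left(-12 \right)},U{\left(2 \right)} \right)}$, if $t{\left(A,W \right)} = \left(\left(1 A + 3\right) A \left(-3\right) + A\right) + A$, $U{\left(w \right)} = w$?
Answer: $22123$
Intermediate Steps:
$g{\left(T \right)} = -8$ ($g{\left(T \right)} = -9 + \left(-4 + 5\right) = -9 + 1 = -8$)
$t{\left(A,W \right)} = 2 A - 3 A \left(3 + A\right)$ ($t{\left(A,W \right)} = \left(\left(A + 3\right) A \left(-3\right) + A\right) + A = \left(\left(3 + A\right) A \left(-3\right) + A\right) + A = \left(A \left(3 + A\right) \left(-3\right) + A\right) + A = \left(- 3 A \left(3 + A\right) + A\right) + A = \left(A - 3 A \left(3 + A\right)\right) + A = 2 A - 3 A \left(3 + A\right)$)
$22259 + t{\left(g{\left(-12 \right)},U{\left(2 \right)} \right)} = 22259 - - 8 \left(7 + 3 \left(-8\right)\right) = 22259 - - 8 \left(7 - 24\right) = 22259 - \left(-8\right) \left(-17\right) = 22259 - 136 = 22123$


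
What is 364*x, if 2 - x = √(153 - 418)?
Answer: 728 - 364*I*√265 ≈ 728.0 - 5925.5*I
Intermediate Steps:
x = 2 - I*√265 (x = 2 - √(153 - 418) = 2 - √(-265) = 2 - I*√265 ≈ 2.0 - 16.279*I)
364*x = 364*(2 - I*√265) = 728 - 364*I*√265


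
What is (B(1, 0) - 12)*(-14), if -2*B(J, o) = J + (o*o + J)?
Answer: 182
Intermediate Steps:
B(J, o) = -J - o²/2 (B(J, o) = -(J + (o*o + J))/2 = -(J + (o² + J))/2 = -(J + (J + o²))/2 = -(o² + 2*J)/2 = -J - o²/2)
(B(1, 0) - 12)*(-14) = ((-1*1 - ½*0²) - 12)*(-14) = ((-1 - ½*0) - 12)*(-14) = ((-1 + 0) - 12)*(-14) = (-1 - 12)*(-14) = -13*(-14) = 182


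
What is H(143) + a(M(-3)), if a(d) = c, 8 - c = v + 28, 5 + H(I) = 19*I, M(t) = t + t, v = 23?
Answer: 2669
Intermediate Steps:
M(t) = 2*t
H(I) = -5 + 19*I
c = -43 (c = 8 - (23 + 28) = 8 - 1*51 = 8 - 51 = -43)
a(d) = -43
H(143) + a(M(-3)) = (-5 + 19*143) - 43 = (-5 + 2717) - 43 = 2712 - 43 = 2669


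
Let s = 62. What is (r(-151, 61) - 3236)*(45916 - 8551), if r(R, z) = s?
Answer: -118596510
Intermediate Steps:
r(R, z) = 62
(r(-151, 61) - 3236)*(45916 - 8551) = (62 - 3236)*(45916 - 8551) = -3174*37365 = -118596510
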